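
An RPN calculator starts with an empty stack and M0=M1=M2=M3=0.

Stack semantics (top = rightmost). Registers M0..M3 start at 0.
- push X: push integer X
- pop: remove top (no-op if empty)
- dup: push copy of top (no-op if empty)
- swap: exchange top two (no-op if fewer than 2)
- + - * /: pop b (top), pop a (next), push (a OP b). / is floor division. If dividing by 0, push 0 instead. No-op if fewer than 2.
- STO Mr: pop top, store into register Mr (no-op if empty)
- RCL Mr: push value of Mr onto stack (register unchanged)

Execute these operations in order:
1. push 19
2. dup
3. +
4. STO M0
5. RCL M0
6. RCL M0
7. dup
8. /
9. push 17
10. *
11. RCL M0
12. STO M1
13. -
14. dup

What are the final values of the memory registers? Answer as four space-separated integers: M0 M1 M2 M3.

Answer: 38 38 0 0

Derivation:
After op 1 (push 19): stack=[19] mem=[0,0,0,0]
After op 2 (dup): stack=[19,19] mem=[0,0,0,0]
After op 3 (+): stack=[38] mem=[0,0,0,0]
After op 4 (STO M0): stack=[empty] mem=[38,0,0,0]
After op 5 (RCL M0): stack=[38] mem=[38,0,0,0]
After op 6 (RCL M0): stack=[38,38] mem=[38,0,0,0]
After op 7 (dup): stack=[38,38,38] mem=[38,0,0,0]
After op 8 (/): stack=[38,1] mem=[38,0,0,0]
After op 9 (push 17): stack=[38,1,17] mem=[38,0,0,0]
After op 10 (*): stack=[38,17] mem=[38,0,0,0]
After op 11 (RCL M0): stack=[38,17,38] mem=[38,0,0,0]
After op 12 (STO M1): stack=[38,17] mem=[38,38,0,0]
After op 13 (-): stack=[21] mem=[38,38,0,0]
After op 14 (dup): stack=[21,21] mem=[38,38,0,0]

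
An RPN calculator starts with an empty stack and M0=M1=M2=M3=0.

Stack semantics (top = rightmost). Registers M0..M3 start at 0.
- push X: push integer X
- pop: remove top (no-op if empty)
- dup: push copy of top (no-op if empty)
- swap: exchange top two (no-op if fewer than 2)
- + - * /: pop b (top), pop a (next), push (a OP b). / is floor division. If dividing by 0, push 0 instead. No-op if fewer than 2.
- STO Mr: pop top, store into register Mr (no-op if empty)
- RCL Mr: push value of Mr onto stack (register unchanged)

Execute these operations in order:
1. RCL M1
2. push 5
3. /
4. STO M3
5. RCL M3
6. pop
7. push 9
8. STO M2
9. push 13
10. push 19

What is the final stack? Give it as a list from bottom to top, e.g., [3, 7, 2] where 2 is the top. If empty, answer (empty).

After op 1 (RCL M1): stack=[0] mem=[0,0,0,0]
After op 2 (push 5): stack=[0,5] mem=[0,0,0,0]
After op 3 (/): stack=[0] mem=[0,0,0,0]
After op 4 (STO M3): stack=[empty] mem=[0,0,0,0]
After op 5 (RCL M3): stack=[0] mem=[0,0,0,0]
After op 6 (pop): stack=[empty] mem=[0,0,0,0]
After op 7 (push 9): stack=[9] mem=[0,0,0,0]
After op 8 (STO M2): stack=[empty] mem=[0,0,9,0]
After op 9 (push 13): stack=[13] mem=[0,0,9,0]
After op 10 (push 19): stack=[13,19] mem=[0,0,9,0]

Answer: [13, 19]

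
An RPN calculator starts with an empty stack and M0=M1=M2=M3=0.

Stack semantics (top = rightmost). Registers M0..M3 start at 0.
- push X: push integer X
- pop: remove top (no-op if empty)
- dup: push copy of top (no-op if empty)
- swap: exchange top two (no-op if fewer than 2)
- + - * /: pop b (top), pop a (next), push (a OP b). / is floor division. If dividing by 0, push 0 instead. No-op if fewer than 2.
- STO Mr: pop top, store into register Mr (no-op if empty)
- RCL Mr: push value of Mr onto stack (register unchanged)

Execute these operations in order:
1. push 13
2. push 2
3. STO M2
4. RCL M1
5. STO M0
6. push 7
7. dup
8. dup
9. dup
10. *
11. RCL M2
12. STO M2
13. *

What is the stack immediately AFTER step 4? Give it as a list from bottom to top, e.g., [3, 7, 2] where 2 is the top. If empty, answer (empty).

After op 1 (push 13): stack=[13] mem=[0,0,0,0]
After op 2 (push 2): stack=[13,2] mem=[0,0,0,0]
After op 3 (STO M2): stack=[13] mem=[0,0,2,0]
After op 4 (RCL M1): stack=[13,0] mem=[0,0,2,0]

[13, 0]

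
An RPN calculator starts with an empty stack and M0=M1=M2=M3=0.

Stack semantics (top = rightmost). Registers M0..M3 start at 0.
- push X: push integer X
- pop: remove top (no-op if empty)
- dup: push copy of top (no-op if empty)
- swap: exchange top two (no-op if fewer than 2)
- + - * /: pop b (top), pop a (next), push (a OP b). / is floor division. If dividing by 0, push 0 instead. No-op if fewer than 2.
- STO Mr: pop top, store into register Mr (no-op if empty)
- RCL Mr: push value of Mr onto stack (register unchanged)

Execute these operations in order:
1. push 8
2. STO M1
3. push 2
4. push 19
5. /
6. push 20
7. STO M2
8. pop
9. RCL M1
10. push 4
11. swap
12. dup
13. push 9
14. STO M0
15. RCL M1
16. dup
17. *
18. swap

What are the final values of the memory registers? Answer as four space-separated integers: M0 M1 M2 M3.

After op 1 (push 8): stack=[8] mem=[0,0,0,0]
After op 2 (STO M1): stack=[empty] mem=[0,8,0,0]
After op 3 (push 2): stack=[2] mem=[0,8,0,0]
After op 4 (push 19): stack=[2,19] mem=[0,8,0,0]
After op 5 (/): stack=[0] mem=[0,8,0,0]
After op 6 (push 20): stack=[0,20] mem=[0,8,0,0]
After op 7 (STO M2): stack=[0] mem=[0,8,20,0]
After op 8 (pop): stack=[empty] mem=[0,8,20,0]
After op 9 (RCL M1): stack=[8] mem=[0,8,20,0]
After op 10 (push 4): stack=[8,4] mem=[0,8,20,0]
After op 11 (swap): stack=[4,8] mem=[0,8,20,0]
After op 12 (dup): stack=[4,8,8] mem=[0,8,20,0]
After op 13 (push 9): stack=[4,8,8,9] mem=[0,8,20,0]
After op 14 (STO M0): stack=[4,8,8] mem=[9,8,20,0]
After op 15 (RCL M1): stack=[4,8,8,8] mem=[9,8,20,0]
After op 16 (dup): stack=[4,8,8,8,8] mem=[9,8,20,0]
After op 17 (*): stack=[4,8,8,64] mem=[9,8,20,0]
After op 18 (swap): stack=[4,8,64,8] mem=[9,8,20,0]

Answer: 9 8 20 0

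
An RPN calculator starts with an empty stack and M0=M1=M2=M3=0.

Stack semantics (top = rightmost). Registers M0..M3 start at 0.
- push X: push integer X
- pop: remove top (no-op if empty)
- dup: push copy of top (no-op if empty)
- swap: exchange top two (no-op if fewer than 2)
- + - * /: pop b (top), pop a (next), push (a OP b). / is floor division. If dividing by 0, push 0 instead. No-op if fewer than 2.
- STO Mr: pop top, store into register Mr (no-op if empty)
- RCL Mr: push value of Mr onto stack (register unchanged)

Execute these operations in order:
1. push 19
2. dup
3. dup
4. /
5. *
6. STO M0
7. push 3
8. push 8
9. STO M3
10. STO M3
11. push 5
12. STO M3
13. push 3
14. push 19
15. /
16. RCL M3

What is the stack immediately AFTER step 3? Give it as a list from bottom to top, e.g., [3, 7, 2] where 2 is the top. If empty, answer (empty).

After op 1 (push 19): stack=[19] mem=[0,0,0,0]
After op 2 (dup): stack=[19,19] mem=[0,0,0,0]
After op 3 (dup): stack=[19,19,19] mem=[0,0,0,0]

[19, 19, 19]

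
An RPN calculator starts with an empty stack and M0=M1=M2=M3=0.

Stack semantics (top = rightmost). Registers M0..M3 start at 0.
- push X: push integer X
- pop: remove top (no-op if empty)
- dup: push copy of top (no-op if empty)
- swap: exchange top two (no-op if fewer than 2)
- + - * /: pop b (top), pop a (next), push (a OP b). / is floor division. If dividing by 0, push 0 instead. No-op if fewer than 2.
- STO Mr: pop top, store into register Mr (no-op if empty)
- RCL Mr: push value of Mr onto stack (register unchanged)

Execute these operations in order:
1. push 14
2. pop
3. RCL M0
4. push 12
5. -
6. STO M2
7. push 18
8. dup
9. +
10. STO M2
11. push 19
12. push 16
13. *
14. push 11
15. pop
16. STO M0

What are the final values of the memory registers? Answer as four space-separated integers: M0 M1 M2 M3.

After op 1 (push 14): stack=[14] mem=[0,0,0,0]
After op 2 (pop): stack=[empty] mem=[0,0,0,0]
After op 3 (RCL M0): stack=[0] mem=[0,0,0,0]
After op 4 (push 12): stack=[0,12] mem=[0,0,0,0]
After op 5 (-): stack=[-12] mem=[0,0,0,0]
After op 6 (STO M2): stack=[empty] mem=[0,0,-12,0]
After op 7 (push 18): stack=[18] mem=[0,0,-12,0]
After op 8 (dup): stack=[18,18] mem=[0,0,-12,0]
After op 9 (+): stack=[36] mem=[0,0,-12,0]
After op 10 (STO M2): stack=[empty] mem=[0,0,36,0]
After op 11 (push 19): stack=[19] mem=[0,0,36,0]
After op 12 (push 16): stack=[19,16] mem=[0,0,36,0]
After op 13 (*): stack=[304] mem=[0,0,36,0]
After op 14 (push 11): stack=[304,11] mem=[0,0,36,0]
After op 15 (pop): stack=[304] mem=[0,0,36,0]
After op 16 (STO M0): stack=[empty] mem=[304,0,36,0]

Answer: 304 0 36 0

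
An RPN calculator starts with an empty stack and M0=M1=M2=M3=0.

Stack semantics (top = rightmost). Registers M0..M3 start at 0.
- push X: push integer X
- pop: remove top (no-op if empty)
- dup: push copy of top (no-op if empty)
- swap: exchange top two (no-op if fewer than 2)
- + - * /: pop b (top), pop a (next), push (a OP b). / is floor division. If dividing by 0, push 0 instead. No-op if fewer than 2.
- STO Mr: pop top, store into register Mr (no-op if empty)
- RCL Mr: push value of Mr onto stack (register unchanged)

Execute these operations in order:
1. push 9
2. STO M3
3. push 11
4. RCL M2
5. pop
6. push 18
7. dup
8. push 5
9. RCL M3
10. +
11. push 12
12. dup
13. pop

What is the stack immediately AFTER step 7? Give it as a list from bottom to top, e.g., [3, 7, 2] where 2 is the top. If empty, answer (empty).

After op 1 (push 9): stack=[9] mem=[0,0,0,0]
After op 2 (STO M3): stack=[empty] mem=[0,0,0,9]
After op 3 (push 11): stack=[11] mem=[0,0,0,9]
After op 4 (RCL M2): stack=[11,0] mem=[0,0,0,9]
After op 5 (pop): stack=[11] mem=[0,0,0,9]
After op 6 (push 18): stack=[11,18] mem=[0,0,0,9]
After op 7 (dup): stack=[11,18,18] mem=[0,0,0,9]

[11, 18, 18]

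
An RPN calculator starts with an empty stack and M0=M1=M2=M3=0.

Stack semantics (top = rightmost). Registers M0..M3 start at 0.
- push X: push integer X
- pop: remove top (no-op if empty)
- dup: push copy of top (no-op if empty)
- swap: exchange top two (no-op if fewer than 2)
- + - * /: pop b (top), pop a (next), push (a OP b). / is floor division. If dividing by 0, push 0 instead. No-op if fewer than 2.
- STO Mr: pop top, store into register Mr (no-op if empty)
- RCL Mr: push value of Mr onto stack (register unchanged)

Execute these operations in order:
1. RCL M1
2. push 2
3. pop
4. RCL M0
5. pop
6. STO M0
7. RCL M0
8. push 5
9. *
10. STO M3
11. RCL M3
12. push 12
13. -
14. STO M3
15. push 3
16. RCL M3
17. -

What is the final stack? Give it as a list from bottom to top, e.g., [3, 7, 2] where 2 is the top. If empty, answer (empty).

After op 1 (RCL M1): stack=[0] mem=[0,0,0,0]
After op 2 (push 2): stack=[0,2] mem=[0,0,0,0]
After op 3 (pop): stack=[0] mem=[0,0,0,0]
After op 4 (RCL M0): stack=[0,0] mem=[0,0,0,0]
After op 5 (pop): stack=[0] mem=[0,0,0,0]
After op 6 (STO M0): stack=[empty] mem=[0,0,0,0]
After op 7 (RCL M0): stack=[0] mem=[0,0,0,0]
After op 8 (push 5): stack=[0,5] mem=[0,0,0,0]
After op 9 (*): stack=[0] mem=[0,0,0,0]
After op 10 (STO M3): stack=[empty] mem=[0,0,0,0]
After op 11 (RCL M3): stack=[0] mem=[0,0,0,0]
After op 12 (push 12): stack=[0,12] mem=[0,0,0,0]
After op 13 (-): stack=[-12] mem=[0,0,0,0]
After op 14 (STO M3): stack=[empty] mem=[0,0,0,-12]
After op 15 (push 3): stack=[3] mem=[0,0,0,-12]
After op 16 (RCL M3): stack=[3,-12] mem=[0,0,0,-12]
After op 17 (-): stack=[15] mem=[0,0,0,-12]

Answer: [15]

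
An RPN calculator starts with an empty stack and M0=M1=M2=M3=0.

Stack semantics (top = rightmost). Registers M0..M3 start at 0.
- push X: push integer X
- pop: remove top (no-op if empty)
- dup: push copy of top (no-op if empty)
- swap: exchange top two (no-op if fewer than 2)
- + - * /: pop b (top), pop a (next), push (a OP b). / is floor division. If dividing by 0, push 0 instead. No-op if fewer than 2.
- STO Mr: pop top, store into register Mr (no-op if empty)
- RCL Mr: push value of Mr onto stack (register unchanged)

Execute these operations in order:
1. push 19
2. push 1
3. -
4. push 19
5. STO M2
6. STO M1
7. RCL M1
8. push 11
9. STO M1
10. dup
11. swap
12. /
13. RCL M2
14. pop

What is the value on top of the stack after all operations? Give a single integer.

After op 1 (push 19): stack=[19] mem=[0,0,0,0]
After op 2 (push 1): stack=[19,1] mem=[0,0,0,0]
After op 3 (-): stack=[18] mem=[0,0,0,0]
After op 4 (push 19): stack=[18,19] mem=[0,0,0,0]
After op 5 (STO M2): stack=[18] mem=[0,0,19,0]
After op 6 (STO M1): stack=[empty] mem=[0,18,19,0]
After op 7 (RCL M1): stack=[18] mem=[0,18,19,0]
After op 8 (push 11): stack=[18,11] mem=[0,18,19,0]
After op 9 (STO M1): stack=[18] mem=[0,11,19,0]
After op 10 (dup): stack=[18,18] mem=[0,11,19,0]
After op 11 (swap): stack=[18,18] mem=[0,11,19,0]
After op 12 (/): stack=[1] mem=[0,11,19,0]
After op 13 (RCL M2): stack=[1,19] mem=[0,11,19,0]
After op 14 (pop): stack=[1] mem=[0,11,19,0]

Answer: 1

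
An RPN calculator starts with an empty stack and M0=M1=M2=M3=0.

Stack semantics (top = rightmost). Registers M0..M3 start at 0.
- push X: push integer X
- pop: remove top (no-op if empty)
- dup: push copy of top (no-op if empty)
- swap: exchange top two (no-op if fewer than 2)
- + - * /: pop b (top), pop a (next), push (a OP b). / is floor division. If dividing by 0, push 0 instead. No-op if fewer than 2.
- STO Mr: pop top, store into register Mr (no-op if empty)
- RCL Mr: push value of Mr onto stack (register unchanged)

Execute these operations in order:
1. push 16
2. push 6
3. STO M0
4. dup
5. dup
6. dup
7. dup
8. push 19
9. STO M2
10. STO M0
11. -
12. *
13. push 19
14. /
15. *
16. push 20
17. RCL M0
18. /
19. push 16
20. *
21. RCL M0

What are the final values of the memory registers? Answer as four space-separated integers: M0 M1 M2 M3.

After op 1 (push 16): stack=[16] mem=[0,0,0,0]
After op 2 (push 6): stack=[16,6] mem=[0,0,0,0]
After op 3 (STO M0): stack=[16] mem=[6,0,0,0]
After op 4 (dup): stack=[16,16] mem=[6,0,0,0]
After op 5 (dup): stack=[16,16,16] mem=[6,0,0,0]
After op 6 (dup): stack=[16,16,16,16] mem=[6,0,0,0]
After op 7 (dup): stack=[16,16,16,16,16] mem=[6,0,0,0]
After op 8 (push 19): stack=[16,16,16,16,16,19] mem=[6,0,0,0]
After op 9 (STO M2): stack=[16,16,16,16,16] mem=[6,0,19,0]
After op 10 (STO M0): stack=[16,16,16,16] mem=[16,0,19,0]
After op 11 (-): stack=[16,16,0] mem=[16,0,19,0]
After op 12 (*): stack=[16,0] mem=[16,0,19,0]
After op 13 (push 19): stack=[16,0,19] mem=[16,0,19,0]
After op 14 (/): stack=[16,0] mem=[16,0,19,0]
After op 15 (*): stack=[0] mem=[16,0,19,0]
After op 16 (push 20): stack=[0,20] mem=[16,0,19,0]
After op 17 (RCL M0): stack=[0,20,16] mem=[16,0,19,0]
After op 18 (/): stack=[0,1] mem=[16,0,19,0]
After op 19 (push 16): stack=[0,1,16] mem=[16,0,19,0]
After op 20 (*): stack=[0,16] mem=[16,0,19,0]
After op 21 (RCL M0): stack=[0,16,16] mem=[16,0,19,0]

Answer: 16 0 19 0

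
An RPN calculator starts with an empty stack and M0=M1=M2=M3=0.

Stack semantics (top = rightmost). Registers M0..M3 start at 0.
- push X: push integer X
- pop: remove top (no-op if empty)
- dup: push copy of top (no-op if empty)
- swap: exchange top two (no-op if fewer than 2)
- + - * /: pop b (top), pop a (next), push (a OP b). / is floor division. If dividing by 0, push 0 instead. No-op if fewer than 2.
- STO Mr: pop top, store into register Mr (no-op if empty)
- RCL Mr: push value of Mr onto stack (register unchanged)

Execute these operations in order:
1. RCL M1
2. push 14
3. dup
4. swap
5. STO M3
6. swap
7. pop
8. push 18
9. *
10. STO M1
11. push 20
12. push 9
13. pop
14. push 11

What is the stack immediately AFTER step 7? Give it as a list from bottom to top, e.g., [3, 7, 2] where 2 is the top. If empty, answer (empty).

After op 1 (RCL M1): stack=[0] mem=[0,0,0,0]
After op 2 (push 14): stack=[0,14] mem=[0,0,0,0]
After op 3 (dup): stack=[0,14,14] mem=[0,0,0,0]
After op 4 (swap): stack=[0,14,14] mem=[0,0,0,0]
After op 5 (STO M3): stack=[0,14] mem=[0,0,0,14]
After op 6 (swap): stack=[14,0] mem=[0,0,0,14]
After op 7 (pop): stack=[14] mem=[0,0,0,14]

[14]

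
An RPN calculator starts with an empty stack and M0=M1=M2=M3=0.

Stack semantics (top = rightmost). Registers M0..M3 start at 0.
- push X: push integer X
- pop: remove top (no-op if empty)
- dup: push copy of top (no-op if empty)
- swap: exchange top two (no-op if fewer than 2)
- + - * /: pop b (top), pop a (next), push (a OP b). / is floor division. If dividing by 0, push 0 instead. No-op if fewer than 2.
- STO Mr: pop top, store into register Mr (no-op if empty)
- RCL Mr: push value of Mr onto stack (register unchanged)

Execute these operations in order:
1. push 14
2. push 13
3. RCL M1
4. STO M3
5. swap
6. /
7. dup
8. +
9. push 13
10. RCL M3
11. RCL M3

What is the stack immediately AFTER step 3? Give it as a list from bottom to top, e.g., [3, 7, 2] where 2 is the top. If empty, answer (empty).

After op 1 (push 14): stack=[14] mem=[0,0,0,0]
After op 2 (push 13): stack=[14,13] mem=[0,0,0,0]
After op 3 (RCL M1): stack=[14,13,0] mem=[0,0,0,0]

[14, 13, 0]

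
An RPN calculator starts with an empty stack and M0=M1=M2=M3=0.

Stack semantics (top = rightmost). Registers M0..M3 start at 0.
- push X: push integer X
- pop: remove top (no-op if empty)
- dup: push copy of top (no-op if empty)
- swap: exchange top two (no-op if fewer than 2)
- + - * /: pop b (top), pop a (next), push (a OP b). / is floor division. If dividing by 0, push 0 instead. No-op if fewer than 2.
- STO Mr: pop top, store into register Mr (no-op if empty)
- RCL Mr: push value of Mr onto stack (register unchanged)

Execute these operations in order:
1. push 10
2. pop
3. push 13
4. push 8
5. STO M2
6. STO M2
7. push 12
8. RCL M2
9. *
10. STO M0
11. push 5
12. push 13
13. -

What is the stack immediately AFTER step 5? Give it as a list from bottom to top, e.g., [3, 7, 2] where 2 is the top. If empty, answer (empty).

After op 1 (push 10): stack=[10] mem=[0,0,0,0]
After op 2 (pop): stack=[empty] mem=[0,0,0,0]
After op 3 (push 13): stack=[13] mem=[0,0,0,0]
After op 4 (push 8): stack=[13,8] mem=[0,0,0,0]
After op 5 (STO M2): stack=[13] mem=[0,0,8,0]

[13]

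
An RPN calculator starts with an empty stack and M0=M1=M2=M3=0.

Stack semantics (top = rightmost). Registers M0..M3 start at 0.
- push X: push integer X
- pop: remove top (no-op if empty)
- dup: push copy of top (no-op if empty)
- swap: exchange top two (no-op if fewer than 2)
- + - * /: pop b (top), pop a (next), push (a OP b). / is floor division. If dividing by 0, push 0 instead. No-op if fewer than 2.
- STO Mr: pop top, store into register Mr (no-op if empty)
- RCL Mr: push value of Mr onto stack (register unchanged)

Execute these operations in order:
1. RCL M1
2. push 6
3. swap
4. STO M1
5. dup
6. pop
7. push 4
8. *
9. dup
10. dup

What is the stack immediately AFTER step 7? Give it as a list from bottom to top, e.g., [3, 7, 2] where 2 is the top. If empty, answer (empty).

After op 1 (RCL M1): stack=[0] mem=[0,0,0,0]
After op 2 (push 6): stack=[0,6] mem=[0,0,0,0]
After op 3 (swap): stack=[6,0] mem=[0,0,0,0]
After op 4 (STO M1): stack=[6] mem=[0,0,0,0]
After op 5 (dup): stack=[6,6] mem=[0,0,0,0]
After op 6 (pop): stack=[6] mem=[0,0,0,0]
After op 7 (push 4): stack=[6,4] mem=[0,0,0,0]

[6, 4]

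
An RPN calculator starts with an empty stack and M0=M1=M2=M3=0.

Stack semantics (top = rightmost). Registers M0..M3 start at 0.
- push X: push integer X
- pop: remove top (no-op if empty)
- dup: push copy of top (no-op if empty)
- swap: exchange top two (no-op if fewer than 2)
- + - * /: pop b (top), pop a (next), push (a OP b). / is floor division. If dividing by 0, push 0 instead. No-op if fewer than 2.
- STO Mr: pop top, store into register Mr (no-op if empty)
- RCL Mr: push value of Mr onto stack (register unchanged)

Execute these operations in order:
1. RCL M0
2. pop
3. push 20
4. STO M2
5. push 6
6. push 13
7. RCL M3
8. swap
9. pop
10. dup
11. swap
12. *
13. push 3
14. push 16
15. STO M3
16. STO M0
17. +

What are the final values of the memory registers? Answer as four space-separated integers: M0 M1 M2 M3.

Answer: 3 0 20 16

Derivation:
After op 1 (RCL M0): stack=[0] mem=[0,0,0,0]
After op 2 (pop): stack=[empty] mem=[0,0,0,0]
After op 3 (push 20): stack=[20] mem=[0,0,0,0]
After op 4 (STO M2): stack=[empty] mem=[0,0,20,0]
After op 5 (push 6): stack=[6] mem=[0,0,20,0]
After op 6 (push 13): stack=[6,13] mem=[0,0,20,0]
After op 7 (RCL M3): stack=[6,13,0] mem=[0,0,20,0]
After op 8 (swap): stack=[6,0,13] mem=[0,0,20,0]
After op 9 (pop): stack=[6,0] mem=[0,0,20,0]
After op 10 (dup): stack=[6,0,0] mem=[0,0,20,0]
After op 11 (swap): stack=[6,0,0] mem=[0,0,20,0]
After op 12 (*): stack=[6,0] mem=[0,0,20,0]
After op 13 (push 3): stack=[6,0,3] mem=[0,0,20,0]
After op 14 (push 16): stack=[6,0,3,16] mem=[0,0,20,0]
After op 15 (STO M3): stack=[6,0,3] mem=[0,0,20,16]
After op 16 (STO M0): stack=[6,0] mem=[3,0,20,16]
After op 17 (+): stack=[6] mem=[3,0,20,16]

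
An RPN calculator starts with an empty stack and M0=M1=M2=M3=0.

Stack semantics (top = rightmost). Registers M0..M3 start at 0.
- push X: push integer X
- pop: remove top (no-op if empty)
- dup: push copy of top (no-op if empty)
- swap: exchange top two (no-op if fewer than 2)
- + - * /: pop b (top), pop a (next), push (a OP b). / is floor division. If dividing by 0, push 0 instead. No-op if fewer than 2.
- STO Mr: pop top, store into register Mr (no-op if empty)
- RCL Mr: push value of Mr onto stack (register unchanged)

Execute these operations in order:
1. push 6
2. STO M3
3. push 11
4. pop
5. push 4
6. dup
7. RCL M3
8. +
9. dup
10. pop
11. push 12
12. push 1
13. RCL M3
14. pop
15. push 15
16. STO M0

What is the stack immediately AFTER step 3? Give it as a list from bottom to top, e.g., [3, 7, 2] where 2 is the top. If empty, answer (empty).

After op 1 (push 6): stack=[6] mem=[0,0,0,0]
After op 2 (STO M3): stack=[empty] mem=[0,0,0,6]
After op 3 (push 11): stack=[11] mem=[0,0,0,6]

[11]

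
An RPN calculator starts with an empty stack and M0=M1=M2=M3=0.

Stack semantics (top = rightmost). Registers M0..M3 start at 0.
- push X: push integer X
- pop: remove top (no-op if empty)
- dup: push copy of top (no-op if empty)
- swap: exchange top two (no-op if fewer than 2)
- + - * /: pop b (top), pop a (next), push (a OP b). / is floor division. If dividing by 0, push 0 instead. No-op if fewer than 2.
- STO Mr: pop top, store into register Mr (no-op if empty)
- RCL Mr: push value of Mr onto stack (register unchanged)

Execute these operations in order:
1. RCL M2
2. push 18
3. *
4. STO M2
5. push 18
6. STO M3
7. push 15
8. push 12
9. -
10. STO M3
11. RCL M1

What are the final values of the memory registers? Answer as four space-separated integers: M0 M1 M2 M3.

After op 1 (RCL M2): stack=[0] mem=[0,0,0,0]
After op 2 (push 18): stack=[0,18] mem=[0,0,0,0]
After op 3 (*): stack=[0] mem=[0,0,0,0]
After op 4 (STO M2): stack=[empty] mem=[0,0,0,0]
After op 5 (push 18): stack=[18] mem=[0,0,0,0]
After op 6 (STO M3): stack=[empty] mem=[0,0,0,18]
After op 7 (push 15): stack=[15] mem=[0,0,0,18]
After op 8 (push 12): stack=[15,12] mem=[0,0,0,18]
After op 9 (-): stack=[3] mem=[0,0,0,18]
After op 10 (STO M3): stack=[empty] mem=[0,0,0,3]
After op 11 (RCL M1): stack=[0] mem=[0,0,0,3]

Answer: 0 0 0 3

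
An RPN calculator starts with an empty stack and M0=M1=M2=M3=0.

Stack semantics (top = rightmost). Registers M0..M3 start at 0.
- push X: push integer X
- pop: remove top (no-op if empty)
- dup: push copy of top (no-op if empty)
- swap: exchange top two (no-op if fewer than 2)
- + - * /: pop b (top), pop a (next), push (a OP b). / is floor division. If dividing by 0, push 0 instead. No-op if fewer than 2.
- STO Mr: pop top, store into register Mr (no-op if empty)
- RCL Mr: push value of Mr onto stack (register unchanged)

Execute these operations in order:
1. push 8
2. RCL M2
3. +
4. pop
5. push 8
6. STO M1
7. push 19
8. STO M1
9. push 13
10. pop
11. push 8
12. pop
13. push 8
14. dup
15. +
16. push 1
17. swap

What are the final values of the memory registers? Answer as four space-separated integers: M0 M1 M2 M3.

After op 1 (push 8): stack=[8] mem=[0,0,0,0]
After op 2 (RCL M2): stack=[8,0] mem=[0,0,0,0]
After op 3 (+): stack=[8] mem=[0,0,0,0]
After op 4 (pop): stack=[empty] mem=[0,0,0,0]
After op 5 (push 8): stack=[8] mem=[0,0,0,0]
After op 6 (STO M1): stack=[empty] mem=[0,8,0,0]
After op 7 (push 19): stack=[19] mem=[0,8,0,0]
After op 8 (STO M1): stack=[empty] mem=[0,19,0,0]
After op 9 (push 13): stack=[13] mem=[0,19,0,0]
After op 10 (pop): stack=[empty] mem=[0,19,0,0]
After op 11 (push 8): stack=[8] mem=[0,19,0,0]
After op 12 (pop): stack=[empty] mem=[0,19,0,0]
After op 13 (push 8): stack=[8] mem=[0,19,0,0]
After op 14 (dup): stack=[8,8] mem=[0,19,0,0]
After op 15 (+): stack=[16] mem=[0,19,0,0]
After op 16 (push 1): stack=[16,1] mem=[0,19,0,0]
After op 17 (swap): stack=[1,16] mem=[0,19,0,0]

Answer: 0 19 0 0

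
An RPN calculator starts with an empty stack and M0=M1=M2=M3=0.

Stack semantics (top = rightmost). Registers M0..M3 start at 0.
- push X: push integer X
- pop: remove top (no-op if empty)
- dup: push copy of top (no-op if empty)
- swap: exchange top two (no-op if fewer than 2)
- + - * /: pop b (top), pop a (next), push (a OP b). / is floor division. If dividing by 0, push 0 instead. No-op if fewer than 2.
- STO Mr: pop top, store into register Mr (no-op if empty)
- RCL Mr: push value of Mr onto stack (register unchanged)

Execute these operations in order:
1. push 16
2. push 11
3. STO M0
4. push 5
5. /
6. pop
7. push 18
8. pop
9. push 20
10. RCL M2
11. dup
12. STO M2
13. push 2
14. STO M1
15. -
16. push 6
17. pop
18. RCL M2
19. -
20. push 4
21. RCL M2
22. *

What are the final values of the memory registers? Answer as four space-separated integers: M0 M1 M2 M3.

After op 1 (push 16): stack=[16] mem=[0,0,0,0]
After op 2 (push 11): stack=[16,11] mem=[0,0,0,0]
After op 3 (STO M0): stack=[16] mem=[11,0,0,0]
After op 4 (push 5): stack=[16,5] mem=[11,0,0,0]
After op 5 (/): stack=[3] mem=[11,0,0,0]
After op 6 (pop): stack=[empty] mem=[11,0,0,0]
After op 7 (push 18): stack=[18] mem=[11,0,0,0]
After op 8 (pop): stack=[empty] mem=[11,0,0,0]
After op 9 (push 20): stack=[20] mem=[11,0,0,0]
After op 10 (RCL M2): stack=[20,0] mem=[11,0,0,0]
After op 11 (dup): stack=[20,0,0] mem=[11,0,0,0]
After op 12 (STO M2): stack=[20,0] mem=[11,0,0,0]
After op 13 (push 2): stack=[20,0,2] mem=[11,0,0,0]
After op 14 (STO M1): stack=[20,0] mem=[11,2,0,0]
After op 15 (-): stack=[20] mem=[11,2,0,0]
After op 16 (push 6): stack=[20,6] mem=[11,2,0,0]
After op 17 (pop): stack=[20] mem=[11,2,0,0]
After op 18 (RCL M2): stack=[20,0] mem=[11,2,0,0]
After op 19 (-): stack=[20] mem=[11,2,0,0]
After op 20 (push 4): stack=[20,4] mem=[11,2,0,0]
After op 21 (RCL M2): stack=[20,4,0] mem=[11,2,0,0]
After op 22 (*): stack=[20,0] mem=[11,2,0,0]

Answer: 11 2 0 0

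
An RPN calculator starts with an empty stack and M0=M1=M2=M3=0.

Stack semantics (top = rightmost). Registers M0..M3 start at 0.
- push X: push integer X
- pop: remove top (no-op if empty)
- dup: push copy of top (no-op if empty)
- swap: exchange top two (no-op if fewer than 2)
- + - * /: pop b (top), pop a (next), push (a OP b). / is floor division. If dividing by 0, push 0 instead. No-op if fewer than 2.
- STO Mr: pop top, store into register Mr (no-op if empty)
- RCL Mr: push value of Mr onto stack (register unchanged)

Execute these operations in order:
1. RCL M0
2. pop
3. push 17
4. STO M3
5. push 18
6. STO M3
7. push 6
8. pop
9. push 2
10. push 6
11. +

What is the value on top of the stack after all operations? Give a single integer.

Answer: 8

Derivation:
After op 1 (RCL M0): stack=[0] mem=[0,0,0,0]
After op 2 (pop): stack=[empty] mem=[0,0,0,0]
After op 3 (push 17): stack=[17] mem=[0,0,0,0]
After op 4 (STO M3): stack=[empty] mem=[0,0,0,17]
After op 5 (push 18): stack=[18] mem=[0,0,0,17]
After op 6 (STO M3): stack=[empty] mem=[0,0,0,18]
After op 7 (push 6): stack=[6] mem=[0,0,0,18]
After op 8 (pop): stack=[empty] mem=[0,0,0,18]
After op 9 (push 2): stack=[2] mem=[0,0,0,18]
After op 10 (push 6): stack=[2,6] mem=[0,0,0,18]
After op 11 (+): stack=[8] mem=[0,0,0,18]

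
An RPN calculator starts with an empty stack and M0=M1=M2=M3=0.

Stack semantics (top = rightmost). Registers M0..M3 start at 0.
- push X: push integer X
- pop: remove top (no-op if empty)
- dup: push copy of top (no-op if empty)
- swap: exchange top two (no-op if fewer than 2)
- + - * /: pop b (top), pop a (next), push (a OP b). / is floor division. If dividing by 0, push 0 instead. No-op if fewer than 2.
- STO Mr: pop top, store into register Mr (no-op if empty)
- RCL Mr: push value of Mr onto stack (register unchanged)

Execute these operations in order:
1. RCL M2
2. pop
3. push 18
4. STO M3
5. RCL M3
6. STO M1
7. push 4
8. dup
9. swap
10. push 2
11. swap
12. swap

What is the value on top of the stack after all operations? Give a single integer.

Answer: 2

Derivation:
After op 1 (RCL M2): stack=[0] mem=[0,0,0,0]
After op 2 (pop): stack=[empty] mem=[0,0,0,0]
After op 3 (push 18): stack=[18] mem=[0,0,0,0]
After op 4 (STO M3): stack=[empty] mem=[0,0,0,18]
After op 5 (RCL M3): stack=[18] mem=[0,0,0,18]
After op 6 (STO M1): stack=[empty] mem=[0,18,0,18]
After op 7 (push 4): stack=[4] mem=[0,18,0,18]
After op 8 (dup): stack=[4,4] mem=[0,18,0,18]
After op 9 (swap): stack=[4,4] mem=[0,18,0,18]
After op 10 (push 2): stack=[4,4,2] mem=[0,18,0,18]
After op 11 (swap): stack=[4,2,4] mem=[0,18,0,18]
After op 12 (swap): stack=[4,4,2] mem=[0,18,0,18]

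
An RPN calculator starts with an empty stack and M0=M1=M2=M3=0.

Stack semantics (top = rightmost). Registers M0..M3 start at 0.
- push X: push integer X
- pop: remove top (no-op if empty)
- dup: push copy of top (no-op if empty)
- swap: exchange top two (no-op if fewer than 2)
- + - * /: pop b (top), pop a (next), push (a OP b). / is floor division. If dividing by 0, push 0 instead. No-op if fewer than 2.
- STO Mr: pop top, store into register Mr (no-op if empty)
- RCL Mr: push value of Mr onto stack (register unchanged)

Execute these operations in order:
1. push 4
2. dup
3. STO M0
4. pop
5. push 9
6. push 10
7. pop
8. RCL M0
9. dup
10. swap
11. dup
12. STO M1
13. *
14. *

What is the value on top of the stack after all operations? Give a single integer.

After op 1 (push 4): stack=[4] mem=[0,0,0,0]
After op 2 (dup): stack=[4,4] mem=[0,0,0,0]
After op 3 (STO M0): stack=[4] mem=[4,0,0,0]
After op 4 (pop): stack=[empty] mem=[4,0,0,0]
After op 5 (push 9): stack=[9] mem=[4,0,0,0]
After op 6 (push 10): stack=[9,10] mem=[4,0,0,0]
After op 7 (pop): stack=[9] mem=[4,0,0,0]
After op 8 (RCL M0): stack=[9,4] mem=[4,0,0,0]
After op 9 (dup): stack=[9,4,4] mem=[4,0,0,0]
After op 10 (swap): stack=[9,4,4] mem=[4,0,0,0]
After op 11 (dup): stack=[9,4,4,4] mem=[4,0,0,0]
After op 12 (STO M1): stack=[9,4,4] mem=[4,4,0,0]
After op 13 (*): stack=[9,16] mem=[4,4,0,0]
After op 14 (*): stack=[144] mem=[4,4,0,0]

Answer: 144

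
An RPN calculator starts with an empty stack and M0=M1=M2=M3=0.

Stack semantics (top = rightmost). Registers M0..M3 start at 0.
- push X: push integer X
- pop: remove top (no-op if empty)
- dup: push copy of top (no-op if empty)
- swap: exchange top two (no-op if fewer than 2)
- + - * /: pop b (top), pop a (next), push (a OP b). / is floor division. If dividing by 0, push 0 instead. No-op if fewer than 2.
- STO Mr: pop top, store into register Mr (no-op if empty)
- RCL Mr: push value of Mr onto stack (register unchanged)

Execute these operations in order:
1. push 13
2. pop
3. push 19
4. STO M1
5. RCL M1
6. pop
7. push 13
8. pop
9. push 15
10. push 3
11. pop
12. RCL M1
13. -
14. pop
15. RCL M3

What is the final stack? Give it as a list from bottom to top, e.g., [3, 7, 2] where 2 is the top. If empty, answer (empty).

After op 1 (push 13): stack=[13] mem=[0,0,0,0]
After op 2 (pop): stack=[empty] mem=[0,0,0,0]
After op 3 (push 19): stack=[19] mem=[0,0,0,0]
After op 4 (STO M1): stack=[empty] mem=[0,19,0,0]
After op 5 (RCL M1): stack=[19] mem=[0,19,0,0]
After op 6 (pop): stack=[empty] mem=[0,19,0,0]
After op 7 (push 13): stack=[13] mem=[0,19,0,0]
After op 8 (pop): stack=[empty] mem=[0,19,0,0]
After op 9 (push 15): stack=[15] mem=[0,19,0,0]
After op 10 (push 3): stack=[15,3] mem=[0,19,0,0]
After op 11 (pop): stack=[15] mem=[0,19,0,0]
After op 12 (RCL M1): stack=[15,19] mem=[0,19,0,0]
After op 13 (-): stack=[-4] mem=[0,19,0,0]
After op 14 (pop): stack=[empty] mem=[0,19,0,0]
After op 15 (RCL M3): stack=[0] mem=[0,19,0,0]

Answer: [0]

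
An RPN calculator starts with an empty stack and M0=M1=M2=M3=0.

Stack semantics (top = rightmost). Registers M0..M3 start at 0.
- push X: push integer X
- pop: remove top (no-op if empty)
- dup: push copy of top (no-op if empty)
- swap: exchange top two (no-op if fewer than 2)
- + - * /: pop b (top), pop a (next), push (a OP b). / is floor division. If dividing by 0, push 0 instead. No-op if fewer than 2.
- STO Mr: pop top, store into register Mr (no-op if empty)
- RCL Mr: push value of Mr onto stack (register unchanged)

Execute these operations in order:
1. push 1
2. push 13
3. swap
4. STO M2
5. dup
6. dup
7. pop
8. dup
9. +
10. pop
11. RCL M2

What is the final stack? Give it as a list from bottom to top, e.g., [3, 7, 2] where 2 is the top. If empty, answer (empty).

After op 1 (push 1): stack=[1] mem=[0,0,0,0]
After op 2 (push 13): stack=[1,13] mem=[0,0,0,0]
After op 3 (swap): stack=[13,1] mem=[0,0,0,0]
After op 4 (STO M2): stack=[13] mem=[0,0,1,0]
After op 5 (dup): stack=[13,13] mem=[0,0,1,0]
After op 6 (dup): stack=[13,13,13] mem=[0,0,1,0]
After op 7 (pop): stack=[13,13] mem=[0,0,1,0]
After op 8 (dup): stack=[13,13,13] mem=[0,0,1,0]
After op 9 (+): stack=[13,26] mem=[0,0,1,0]
After op 10 (pop): stack=[13] mem=[0,0,1,0]
After op 11 (RCL M2): stack=[13,1] mem=[0,0,1,0]

Answer: [13, 1]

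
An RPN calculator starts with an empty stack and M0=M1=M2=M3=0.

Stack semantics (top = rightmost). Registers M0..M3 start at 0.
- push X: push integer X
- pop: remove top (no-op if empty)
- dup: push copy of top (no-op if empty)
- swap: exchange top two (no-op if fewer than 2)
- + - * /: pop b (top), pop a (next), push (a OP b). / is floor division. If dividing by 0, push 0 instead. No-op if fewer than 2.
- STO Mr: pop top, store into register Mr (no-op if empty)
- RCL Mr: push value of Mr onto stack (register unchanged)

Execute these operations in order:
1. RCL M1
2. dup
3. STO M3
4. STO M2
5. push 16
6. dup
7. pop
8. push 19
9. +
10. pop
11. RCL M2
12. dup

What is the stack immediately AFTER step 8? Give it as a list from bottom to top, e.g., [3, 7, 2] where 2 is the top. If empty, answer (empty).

After op 1 (RCL M1): stack=[0] mem=[0,0,0,0]
After op 2 (dup): stack=[0,0] mem=[0,0,0,0]
After op 3 (STO M3): stack=[0] mem=[0,0,0,0]
After op 4 (STO M2): stack=[empty] mem=[0,0,0,0]
After op 5 (push 16): stack=[16] mem=[0,0,0,0]
After op 6 (dup): stack=[16,16] mem=[0,0,0,0]
After op 7 (pop): stack=[16] mem=[0,0,0,0]
After op 8 (push 19): stack=[16,19] mem=[0,0,0,0]

[16, 19]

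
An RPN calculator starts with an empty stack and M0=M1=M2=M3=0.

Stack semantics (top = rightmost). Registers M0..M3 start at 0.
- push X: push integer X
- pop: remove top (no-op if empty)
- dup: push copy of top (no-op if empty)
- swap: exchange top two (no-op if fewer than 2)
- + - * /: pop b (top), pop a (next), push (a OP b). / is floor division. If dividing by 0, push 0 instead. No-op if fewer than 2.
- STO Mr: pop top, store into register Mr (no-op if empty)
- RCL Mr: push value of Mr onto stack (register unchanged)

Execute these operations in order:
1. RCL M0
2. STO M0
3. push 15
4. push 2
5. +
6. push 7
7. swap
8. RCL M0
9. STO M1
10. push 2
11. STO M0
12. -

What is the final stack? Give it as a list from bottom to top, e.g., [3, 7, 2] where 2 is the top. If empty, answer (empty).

Answer: [-10]

Derivation:
After op 1 (RCL M0): stack=[0] mem=[0,0,0,0]
After op 2 (STO M0): stack=[empty] mem=[0,0,0,0]
After op 3 (push 15): stack=[15] mem=[0,0,0,0]
After op 4 (push 2): stack=[15,2] mem=[0,0,0,0]
After op 5 (+): stack=[17] mem=[0,0,0,0]
After op 6 (push 7): stack=[17,7] mem=[0,0,0,0]
After op 7 (swap): stack=[7,17] mem=[0,0,0,0]
After op 8 (RCL M0): stack=[7,17,0] mem=[0,0,0,0]
After op 9 (STO M1): stack=[7,17] mem=[0,0,0,0]
After op 10 (push 2): stack=[7,17,2] mem=[0,0,0,0]
After op 11 (STO M0): stack=[7,17] mem=[2,0,0,0]
After op 12 (-): stack=[-10] mem=[2,0,0,0]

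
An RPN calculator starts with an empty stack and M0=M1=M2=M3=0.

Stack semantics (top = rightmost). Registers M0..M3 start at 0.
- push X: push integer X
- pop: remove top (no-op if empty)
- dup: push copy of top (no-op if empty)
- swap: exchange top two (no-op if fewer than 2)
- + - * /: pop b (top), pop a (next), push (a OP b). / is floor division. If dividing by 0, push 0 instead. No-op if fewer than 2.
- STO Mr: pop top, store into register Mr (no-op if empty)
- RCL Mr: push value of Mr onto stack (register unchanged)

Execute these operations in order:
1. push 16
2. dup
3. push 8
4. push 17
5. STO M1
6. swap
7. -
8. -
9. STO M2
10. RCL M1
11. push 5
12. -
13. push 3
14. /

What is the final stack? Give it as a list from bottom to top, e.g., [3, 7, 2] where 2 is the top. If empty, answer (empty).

Answer: [4]

Derivation:
After op 1 (push 16): stack=[16] mem=[0,0,0,0]
After op 2 (dup): stack=[16,16] mem=[0,0,0,0]
After op 3 (push 8): stack=[16,16,8] mem=[0,0,0,0]
After op 4 (push 17): stack=[16,16,8,17] mem=[0,0,0,0]
After op 5 (STO M1): stack=[16,16,8] mem=[0,17,0,0]
After op 6 (swap): stack=[16,8,16] mem=[0,17,0,0]
After op 7 (-): stack=[16,-8] mem=[0,17,0,0]
After op 8 (-): stack=[24] mem=[0,17,0,0]
After op 9 (STO M2): stack=[empty] mem=[0,17,24,0]
After op 10 (RCL M1): stack=[17] mem=[0,17,24,0]
After op 11 (push 5): stack=[17,5] mem=[0,17,24,0]
After op 12 (-): stack=[12] mem=[0,17,24,0]
After op 13 (push 3): stack=[12,3] mem=[0,17,24,0]
After op 14 (/): stack=[4] mem=[0,17,24,0]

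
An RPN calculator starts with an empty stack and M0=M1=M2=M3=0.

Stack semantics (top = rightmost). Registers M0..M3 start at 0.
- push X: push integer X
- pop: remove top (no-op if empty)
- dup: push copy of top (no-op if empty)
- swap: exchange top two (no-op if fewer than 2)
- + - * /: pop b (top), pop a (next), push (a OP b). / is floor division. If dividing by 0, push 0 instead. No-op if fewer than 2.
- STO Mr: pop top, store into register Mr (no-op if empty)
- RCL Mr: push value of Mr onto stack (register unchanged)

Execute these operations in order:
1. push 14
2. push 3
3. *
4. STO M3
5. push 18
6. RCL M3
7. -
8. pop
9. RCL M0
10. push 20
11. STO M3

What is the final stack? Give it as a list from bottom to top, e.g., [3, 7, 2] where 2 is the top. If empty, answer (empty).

Answer: [0]

Derivation:
After op 1 (push 14): stack=[14] mem=[0,0,0,0]
After op 2 (push 3): stack=[14,3] mem=[0,0,0,0]
After op 3 (*): stack=[42] mem=[0,0,0,0]
After op 4 (STO M3): stack=[empty] mem=[0,0,0,42]
After op 5 (push 18): stack=[18] mem=[0,0,0,42]
After op 6 (RCL M3): stack=[18,42] mem=[0,0,0,42]
After op 7 (-): stack=[-24] mem=[0,0,0,42]
After op 8 (pop): stack=[empty] mem=[0,0,0,42]
After op 9 (RCL M0): stack=[0] mem=[0,0,0,42]
After op 10 (push 20): stack=[0,20] mem=[0,0,0,42]
After op 11 (STO M3): stack=[0] mem=[0,0,0,20]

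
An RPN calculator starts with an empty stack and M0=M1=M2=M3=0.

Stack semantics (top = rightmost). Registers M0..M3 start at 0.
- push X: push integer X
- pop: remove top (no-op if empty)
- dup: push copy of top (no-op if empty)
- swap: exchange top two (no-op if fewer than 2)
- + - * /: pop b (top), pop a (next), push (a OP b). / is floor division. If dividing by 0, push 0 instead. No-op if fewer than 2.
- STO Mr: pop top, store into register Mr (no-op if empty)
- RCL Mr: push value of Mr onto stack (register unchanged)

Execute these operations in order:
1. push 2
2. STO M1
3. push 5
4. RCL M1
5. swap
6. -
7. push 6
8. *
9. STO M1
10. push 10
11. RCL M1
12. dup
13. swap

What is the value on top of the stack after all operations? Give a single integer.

Answer: -18

Derivation:
After op 1 (push 2): stack=[2] mem=[0,0,0,0]
After op 2 (STO M1): stack=[empty] mem=[0,2,0,0]
After op 3 (push 5): stack=[5] mem=[0,2,0,0]
After op 4 (RCL M1): stack=[5,2] mem=[0,2,0,0]
After op 5 (swap): stack=[2,5] mem=[0,2,0,0]
After op 6 (-): stack=[-3] mem=[0,2,0,0]
After op 7 (push 6): stack=[-3,6] mem=[0,2,0,0]
After op 8 (*): stack=[-18] mem=[0,2,0,0]
After op 9 (STO M1): stack=[empty] mem=[0,-18,0,0]
After op 10 (push 10): stack=[10] mem=[0,-18,0,0]
After op 11 (RCL M1): stack=[10,-18] mem=[0,-18,0,0]
After op 12 (dup): stack=[10,-18,-18] mem=[0,-18,0,0]
After op 13 (swap): stack=[10,-18,-18] mem=[0,-18,0,0]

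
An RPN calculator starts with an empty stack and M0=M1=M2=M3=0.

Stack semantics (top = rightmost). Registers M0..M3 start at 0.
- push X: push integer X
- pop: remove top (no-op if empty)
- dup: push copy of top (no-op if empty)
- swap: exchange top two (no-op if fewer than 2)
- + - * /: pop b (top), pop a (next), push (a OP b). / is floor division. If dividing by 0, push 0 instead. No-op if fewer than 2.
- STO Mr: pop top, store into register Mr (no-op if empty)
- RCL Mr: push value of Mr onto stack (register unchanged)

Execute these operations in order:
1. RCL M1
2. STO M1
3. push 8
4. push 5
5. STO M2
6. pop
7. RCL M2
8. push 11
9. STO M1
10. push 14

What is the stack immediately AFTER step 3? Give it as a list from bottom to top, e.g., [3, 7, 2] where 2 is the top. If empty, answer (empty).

After op 1 (RCL M1): stack=[0] mem=[0,0,0,0]
After op 2 (STO M1): stack=[empty] mem=[0,0,0,0]
After op 3 (push 8): stack=[8] mem=[0,0,0,0]

[8]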